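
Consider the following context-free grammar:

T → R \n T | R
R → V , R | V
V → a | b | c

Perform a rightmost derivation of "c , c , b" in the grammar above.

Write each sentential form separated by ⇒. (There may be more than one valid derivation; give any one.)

T ⇒ R ⇒ V , R ⇒ V , V , R ⇒ V , V , V ⇒ V , V , b ⇒ V , c , b ⇒ c , c , b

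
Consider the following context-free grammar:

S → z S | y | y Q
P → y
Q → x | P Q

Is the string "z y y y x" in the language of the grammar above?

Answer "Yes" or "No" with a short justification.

Yes - a valid derivation exists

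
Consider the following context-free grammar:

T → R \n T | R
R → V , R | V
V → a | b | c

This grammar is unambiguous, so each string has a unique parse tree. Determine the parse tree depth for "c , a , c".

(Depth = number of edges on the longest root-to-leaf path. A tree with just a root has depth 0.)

5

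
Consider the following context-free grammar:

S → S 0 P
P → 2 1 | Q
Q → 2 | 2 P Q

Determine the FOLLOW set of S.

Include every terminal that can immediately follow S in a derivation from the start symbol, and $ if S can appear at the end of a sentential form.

We compute FOLLOW(S) using the standard algorithm.
FOLLOW(S) starts with {$}.
FIRST(P) = {2}
FIRST(Q) = {2}
FIRST(S) = {}
FOLLOW(P) = {$, 0, 2}
FOLLOW(Q) = {$, 0, 2}
FOLLOW(S) = {$, 0}
Therefore, FOLLOW(S) = {$, 0}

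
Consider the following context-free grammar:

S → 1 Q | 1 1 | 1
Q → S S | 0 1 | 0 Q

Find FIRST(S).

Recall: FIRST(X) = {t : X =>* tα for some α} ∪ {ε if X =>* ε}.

We compute FIRST(S) using the standard algorithm.
FIRST(Q) = {0, 1}
FIRST(S) = {1}
Therefore, FIRST(S) = {1}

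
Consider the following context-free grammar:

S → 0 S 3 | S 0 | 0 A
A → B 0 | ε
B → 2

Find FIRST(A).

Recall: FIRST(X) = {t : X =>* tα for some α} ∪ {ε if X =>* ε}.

We compute FIRST(A) using the standard algorithm.
FIRST(A) = {2, ε}
FIRST(B) = {2}
FIRST(S) = {0}
Therefore, FIRST(A) = {2, ε}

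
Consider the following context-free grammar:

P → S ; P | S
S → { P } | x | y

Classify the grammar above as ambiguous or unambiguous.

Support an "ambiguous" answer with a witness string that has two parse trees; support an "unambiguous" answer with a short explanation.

Unambiguous - every string in the language has a unique parse tree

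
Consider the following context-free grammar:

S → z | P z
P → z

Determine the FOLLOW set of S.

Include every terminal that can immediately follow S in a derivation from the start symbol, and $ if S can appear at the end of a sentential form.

We compute FOLLOW(S) using the standard algorithm.
FOLLOW(S) starts with {$}.
FIRST(P) = {z}
FIRST(S) = {z}
FOLLOW(P) = {z}
FOLLOW(S) = {$}
Therefore, FOLLOW(S) = {$}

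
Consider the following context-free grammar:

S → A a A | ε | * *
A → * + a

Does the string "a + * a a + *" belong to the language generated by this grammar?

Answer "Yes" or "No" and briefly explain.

No - no valid derivation exists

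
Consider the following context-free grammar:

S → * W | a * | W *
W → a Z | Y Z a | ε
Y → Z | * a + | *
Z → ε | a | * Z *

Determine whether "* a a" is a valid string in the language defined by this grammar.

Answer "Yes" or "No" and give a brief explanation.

Yes - a valid derivation exists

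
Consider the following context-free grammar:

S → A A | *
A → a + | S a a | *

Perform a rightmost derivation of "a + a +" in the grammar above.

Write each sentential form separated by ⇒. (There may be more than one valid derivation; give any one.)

S ⇒ A A ⇒ A a + ⇒ a + a +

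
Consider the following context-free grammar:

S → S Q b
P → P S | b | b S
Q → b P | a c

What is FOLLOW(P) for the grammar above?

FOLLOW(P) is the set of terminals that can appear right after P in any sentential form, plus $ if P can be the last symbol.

We compute FOLLOW(P) using the standard algorithm.
FOLLOW(S) starts with {$}.
FIRST(P) = {b}
FIRST(Q) = {a, b}
FIRST(S) = {}
FOLLOW(P) = {b}
FOLLOW(Q) = {b}
FOLLOW(S) = {$, a, b}
Therefore, FOLLOW(P) = {b}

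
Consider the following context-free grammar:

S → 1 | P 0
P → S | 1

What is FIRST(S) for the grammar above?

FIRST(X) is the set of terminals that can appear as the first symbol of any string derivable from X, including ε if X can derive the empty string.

We compute FIRST(S) using the standard algorithm.
FIRST(P) = {1}
FIRST(S) = {1}
Therefore, FIRST(S) = {1}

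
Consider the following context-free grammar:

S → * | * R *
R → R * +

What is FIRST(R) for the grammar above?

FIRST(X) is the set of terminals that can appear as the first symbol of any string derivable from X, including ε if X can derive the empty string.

We compute FIRST(R) using the standard algorithm.
FIRST(R) = {}
FIRST(S) = {*}
Therefore, FIRST(R) = {}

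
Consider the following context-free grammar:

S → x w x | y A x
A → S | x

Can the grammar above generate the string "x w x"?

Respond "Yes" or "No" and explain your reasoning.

Yes - a valid derivation exists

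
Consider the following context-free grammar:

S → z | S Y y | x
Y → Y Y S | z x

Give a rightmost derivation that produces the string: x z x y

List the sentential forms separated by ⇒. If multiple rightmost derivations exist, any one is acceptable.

S ⇒ S Y y ⇒ S z x y ⇒ x z x y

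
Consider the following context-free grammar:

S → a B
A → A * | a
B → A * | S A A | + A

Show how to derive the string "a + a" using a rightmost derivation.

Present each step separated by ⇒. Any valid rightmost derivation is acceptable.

S ⇒ a B ⇒ a + A ⇒ a + a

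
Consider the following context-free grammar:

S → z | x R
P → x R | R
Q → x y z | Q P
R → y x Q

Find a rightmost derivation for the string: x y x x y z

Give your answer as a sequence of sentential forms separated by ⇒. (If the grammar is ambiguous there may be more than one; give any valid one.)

S ⇒ x R ⇒ x y x Q ⇒ x y x x y z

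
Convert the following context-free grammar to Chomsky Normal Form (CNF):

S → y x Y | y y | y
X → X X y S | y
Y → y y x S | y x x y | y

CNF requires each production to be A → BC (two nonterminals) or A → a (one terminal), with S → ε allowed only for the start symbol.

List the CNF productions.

TY → y; TX → x; S → y; X → y; Y → y; S → TY X0; X0 → TX Y; S → TY TY; X → X X1; X1 → X X2; X2 → TY S; Y → TY X3; X3 → TY X4; X4 → TX S; Y → TY X5; X5 → TX X6; X6 → TX TY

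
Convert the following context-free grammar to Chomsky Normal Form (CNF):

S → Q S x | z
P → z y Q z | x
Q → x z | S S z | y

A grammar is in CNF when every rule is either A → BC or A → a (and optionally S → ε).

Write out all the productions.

TX → x; S → z; TZ → z; TY → y; P → x; Q → y; S → Q X0; X0 → S TX; P → TZ X1; X1 → TY X2; X2 → Q TZ; Q → TX TZ; Q → S X3; X3 → S TZ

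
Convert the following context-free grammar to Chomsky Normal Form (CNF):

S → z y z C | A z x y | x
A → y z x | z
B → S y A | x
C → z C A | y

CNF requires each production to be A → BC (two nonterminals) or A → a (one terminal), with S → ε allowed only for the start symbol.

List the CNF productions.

TZ → z; TY → y; TX → x; S → x; A → z; B → x; C → y; S → TZ X0; X0 → TY X1; X1 → TZ C; S → A X2; X2 → TZ X3; X3 → TX TY; A → TY X4; X4 → TZ TX; B → S X5; X5 → TY A; C → TZ X6; X6 → C A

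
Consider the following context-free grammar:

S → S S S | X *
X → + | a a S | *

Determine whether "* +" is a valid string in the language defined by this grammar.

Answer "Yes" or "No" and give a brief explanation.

No - no valid derivation exists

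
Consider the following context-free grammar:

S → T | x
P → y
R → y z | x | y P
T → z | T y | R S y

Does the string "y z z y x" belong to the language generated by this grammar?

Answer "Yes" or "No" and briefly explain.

No - no valid derivation exists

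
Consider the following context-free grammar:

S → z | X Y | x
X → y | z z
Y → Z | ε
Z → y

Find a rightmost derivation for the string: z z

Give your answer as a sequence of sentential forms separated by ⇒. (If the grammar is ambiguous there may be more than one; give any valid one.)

S ⇒ X Y ⇒ X ⇒ z z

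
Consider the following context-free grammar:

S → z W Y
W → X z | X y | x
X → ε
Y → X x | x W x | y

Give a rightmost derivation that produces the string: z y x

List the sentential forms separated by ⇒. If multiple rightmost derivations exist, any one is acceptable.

S ⇒ z W Y ⇒ z W X x ⇒ z W x ⇒ z X y x ⇒ z y x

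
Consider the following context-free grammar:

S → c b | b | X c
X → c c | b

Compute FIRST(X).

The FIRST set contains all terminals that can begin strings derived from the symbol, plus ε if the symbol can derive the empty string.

We compute FIRST(X) using the standard algorithm.
FIRST(S) = {b, c}
FIRST(X) = {b, c}
Therefore, FIRST(X) = {b, c}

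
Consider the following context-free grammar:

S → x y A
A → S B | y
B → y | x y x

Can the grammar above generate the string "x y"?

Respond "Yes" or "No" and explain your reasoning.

No - no valid derivation exists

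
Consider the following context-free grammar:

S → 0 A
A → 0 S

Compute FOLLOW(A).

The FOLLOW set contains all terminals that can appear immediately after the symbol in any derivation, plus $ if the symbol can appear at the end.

We compute FOLLOW(A) using the standard algorithm.
FOLLOW(S) starts with {$}.
FIRST(A) = {0}
FIRST(S) = {0}
FOLLOW(A) = {$}
FOLLOW(S) = {$}
Therefore, FOLLOW(A) = {$}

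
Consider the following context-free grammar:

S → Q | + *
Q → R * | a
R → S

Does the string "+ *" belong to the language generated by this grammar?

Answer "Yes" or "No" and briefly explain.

Yes - a valid derivation exists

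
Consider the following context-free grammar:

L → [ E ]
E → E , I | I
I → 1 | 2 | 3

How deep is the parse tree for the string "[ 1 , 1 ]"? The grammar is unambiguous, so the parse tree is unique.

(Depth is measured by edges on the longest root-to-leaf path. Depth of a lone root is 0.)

4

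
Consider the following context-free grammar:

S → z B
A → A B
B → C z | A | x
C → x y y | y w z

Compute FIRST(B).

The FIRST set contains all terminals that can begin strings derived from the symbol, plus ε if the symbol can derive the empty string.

We compute FIRST(B) using the standard algorithm.
FIRST(A) = {}
FIRST(B) = {x, y}
FIRST(C) = {x, y}
FIRST(S) = {z}
Therefore, FIRST(B) = {x, y}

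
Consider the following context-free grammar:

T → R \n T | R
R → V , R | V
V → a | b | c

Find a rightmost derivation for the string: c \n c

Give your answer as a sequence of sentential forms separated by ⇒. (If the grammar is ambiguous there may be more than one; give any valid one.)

T ⇒ R \n T ⇒ R \n R ⇒ R \n V ⇒ R \n c ⇒ V \n c ⇒ c \n c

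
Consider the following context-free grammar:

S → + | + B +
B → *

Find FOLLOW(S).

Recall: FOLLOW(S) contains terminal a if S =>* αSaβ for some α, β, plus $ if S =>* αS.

We compute FOLLOW(S) using the standard algorithm.
FOLLOW(S) starts with {$}.
FIRST(B) = {*}
FIRST(S) = {+}
FOLLOW(B) = {+}
FOLLOW(S) = {$}
Therefore, FOLLOW(S) = {$}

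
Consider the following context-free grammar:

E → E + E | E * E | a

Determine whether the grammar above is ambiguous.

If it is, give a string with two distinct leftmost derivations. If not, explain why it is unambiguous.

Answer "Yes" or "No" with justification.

Yes - the string 'a * a * a' has two distinct leftmost derivations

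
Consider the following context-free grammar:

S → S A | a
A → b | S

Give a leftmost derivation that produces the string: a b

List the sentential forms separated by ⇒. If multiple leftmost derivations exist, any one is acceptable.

S ⇒ S A ⇒ a A ⇒ a b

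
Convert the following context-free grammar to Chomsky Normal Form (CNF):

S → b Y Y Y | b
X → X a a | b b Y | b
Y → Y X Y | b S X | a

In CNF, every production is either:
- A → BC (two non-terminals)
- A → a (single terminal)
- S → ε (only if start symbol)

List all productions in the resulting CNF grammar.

TB → b; S → b; TA → a; X → b; Y → a; S → TB X0; X0 → Y X1; X1 → Y Y; X → X X2; X2 → TA TA; X → TB X3; X3 → TB Y; Y → Y X4; X4 → X Y; Y → TB X5; X5 → S X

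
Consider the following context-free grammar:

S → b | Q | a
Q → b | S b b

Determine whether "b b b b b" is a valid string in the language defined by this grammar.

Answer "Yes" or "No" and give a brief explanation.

Yes - a valid derivation exists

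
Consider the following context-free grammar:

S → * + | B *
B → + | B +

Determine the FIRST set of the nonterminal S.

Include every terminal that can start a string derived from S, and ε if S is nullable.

We compute FIRST(S) using the standard algorithm.
FIRST(B) = {+}
FIRST(S) = {*, +}
Therefore, FIRST(S) = {*, +}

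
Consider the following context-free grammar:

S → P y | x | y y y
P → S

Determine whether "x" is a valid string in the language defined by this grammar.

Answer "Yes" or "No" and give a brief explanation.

Yes - a valid derivation exists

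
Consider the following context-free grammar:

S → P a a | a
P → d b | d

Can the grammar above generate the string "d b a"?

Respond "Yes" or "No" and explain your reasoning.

No - no valid derivation exists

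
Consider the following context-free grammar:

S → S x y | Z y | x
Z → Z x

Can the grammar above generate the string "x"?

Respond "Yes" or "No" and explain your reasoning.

Yes - a valid derivation exists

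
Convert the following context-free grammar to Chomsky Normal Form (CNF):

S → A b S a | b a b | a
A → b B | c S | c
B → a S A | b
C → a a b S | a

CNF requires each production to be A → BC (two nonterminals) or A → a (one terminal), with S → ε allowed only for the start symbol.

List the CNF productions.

TB → b; TA → a; S → a; TC → c; A → c; B → b; C → a; S → A X0; X0 → TB X1; X1 → S TA; S → TB X2; X2 → TA TB; A → TB B; A → TC S; B → TA X3; X3 → S A; C → TA X4; X4 → TA X5; X5 → TB S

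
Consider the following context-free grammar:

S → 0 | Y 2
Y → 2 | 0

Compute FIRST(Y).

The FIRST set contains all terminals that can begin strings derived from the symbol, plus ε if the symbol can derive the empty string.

We compute FIRST(Y) using the standard algorithm.
FIRST(S) = {0, 2}
FIRST(Y) = {0, 2}
Therefore, FIRST(Y) = {0, 2}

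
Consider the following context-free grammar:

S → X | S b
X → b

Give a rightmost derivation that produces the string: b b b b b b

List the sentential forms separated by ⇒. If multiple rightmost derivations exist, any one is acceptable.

S ⇒ S b ⇒ S b b ⇒ S b b b ⇒ S b b b b ⇒ S b b b b b ⇒ X b b b b b ⇒ b b b b b b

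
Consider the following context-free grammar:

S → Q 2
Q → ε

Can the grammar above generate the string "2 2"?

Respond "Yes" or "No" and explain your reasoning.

No - no valid derivation exists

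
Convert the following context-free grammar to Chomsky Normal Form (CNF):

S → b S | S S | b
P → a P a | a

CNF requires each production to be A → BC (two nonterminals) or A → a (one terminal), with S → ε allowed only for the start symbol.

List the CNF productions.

TB → b; S → b; TA → a; P → a; S → TB S; S → S S; P → TA X0; X0 → P TA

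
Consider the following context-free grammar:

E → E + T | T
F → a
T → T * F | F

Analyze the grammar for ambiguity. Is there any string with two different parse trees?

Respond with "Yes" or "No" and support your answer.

No - the grammar is unambiguous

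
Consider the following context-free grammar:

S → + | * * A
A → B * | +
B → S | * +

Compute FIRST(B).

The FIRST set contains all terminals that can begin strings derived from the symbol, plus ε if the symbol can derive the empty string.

We compute FIRST(B) using the standard algorithm.
FIRST(A) = {*, +}
FIRST(B) = {*, +}
FIRST(S) = {*, +}
Therefore, FIRST(B) = {*, +}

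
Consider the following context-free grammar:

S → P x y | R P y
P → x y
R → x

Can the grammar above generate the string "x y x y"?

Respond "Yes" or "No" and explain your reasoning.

Yes - a valid derivation exists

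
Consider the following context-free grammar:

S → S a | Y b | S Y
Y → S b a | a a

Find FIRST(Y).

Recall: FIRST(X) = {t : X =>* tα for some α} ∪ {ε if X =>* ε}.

We compute FIRST(Y) using the standard algorithm.
FIRST(S) = {a}
FIRST(Y) = {a}
Therefore, FIRST(Y) = {a}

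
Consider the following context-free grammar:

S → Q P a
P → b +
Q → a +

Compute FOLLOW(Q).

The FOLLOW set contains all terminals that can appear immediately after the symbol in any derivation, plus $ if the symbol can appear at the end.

We compute FOLLOW(Q) using the standard algorithm.
FOLLOW(S) starts with {$}.
FIRST(P) = {b}
FIRST(Q) = {a}
FIRST(S) = {a}
FOLLOW(P) = {a}
FOLLOW(Q) = {b}
FOLLOW(S) = {$}
Therefore, FOLLOW(Q) = {b}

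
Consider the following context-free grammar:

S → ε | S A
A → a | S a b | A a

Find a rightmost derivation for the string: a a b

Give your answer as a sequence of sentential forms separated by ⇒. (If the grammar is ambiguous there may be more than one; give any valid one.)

S ⇒ S A ⇒ S S a b ⇒ S a b ⇒ S A a b ⇒ S a a b ⇒ a a b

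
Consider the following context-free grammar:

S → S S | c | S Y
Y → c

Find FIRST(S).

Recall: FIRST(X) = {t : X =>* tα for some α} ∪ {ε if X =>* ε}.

We compute FIRST(S) using the standard algorithm.
FIRST(S) = {c}
FIRST(Y) = {c}
Therefore, FIRST(S) = {c}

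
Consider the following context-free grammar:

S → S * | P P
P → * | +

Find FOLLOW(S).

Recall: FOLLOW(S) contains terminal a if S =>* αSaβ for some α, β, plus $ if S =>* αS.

We compute FOLLOW(S) using the standard algorithm.
FOLLOW(S) starts with {$}.
FIRST(P) = {*, +}
FIRST(S) = {*, +}
FOLLOW(P) = {$, *, +}
FOLLOW(S) = {$, *}
Therefore, FOLLOW(S) = {$, *}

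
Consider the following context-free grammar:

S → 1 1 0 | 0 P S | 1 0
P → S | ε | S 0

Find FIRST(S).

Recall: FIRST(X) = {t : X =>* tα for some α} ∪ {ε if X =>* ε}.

We compute FIRST(S) using the standard algorithm.
FIRST(P) = {0, 1, ε}
FIRST(S) = {0, 1}
Therefore, FIRST(S) = {0, 1}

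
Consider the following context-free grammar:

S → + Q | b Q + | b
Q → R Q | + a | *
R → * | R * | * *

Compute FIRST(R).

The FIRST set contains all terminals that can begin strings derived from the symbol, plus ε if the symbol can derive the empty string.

We compute FIRST(R) using the standard algorithm.
FIRST(Q) = {*, +}
FIRST(R) = {*}
FIRST(S) = {+, b}
Therefore, FIRST(R) = {*}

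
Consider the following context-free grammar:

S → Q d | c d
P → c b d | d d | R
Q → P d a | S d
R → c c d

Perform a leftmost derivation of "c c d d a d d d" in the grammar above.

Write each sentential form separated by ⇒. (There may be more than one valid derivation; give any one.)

S ⇒ Q d ⇒ S d d ⇒ Q d d d ⇒ P d a d d d ⇒ R d a d d d ⇒ c c d d a d d d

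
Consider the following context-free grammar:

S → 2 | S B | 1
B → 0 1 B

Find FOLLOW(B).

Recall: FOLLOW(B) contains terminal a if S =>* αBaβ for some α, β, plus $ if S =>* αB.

We compute FOLLOW(B) using the standard algorithm.
FOLLOW(S) starts with {$}.
FIRST(B) = {0}
FIRST(S) = {1, 2}
FOLLOW(B) = {$, 0}
FOLLOW(S) = {$, 0}
Therefore, FOLLOW(B) = {$, 0}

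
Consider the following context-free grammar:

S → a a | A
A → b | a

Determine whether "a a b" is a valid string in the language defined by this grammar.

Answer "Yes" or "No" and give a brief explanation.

No - no valid derivation exists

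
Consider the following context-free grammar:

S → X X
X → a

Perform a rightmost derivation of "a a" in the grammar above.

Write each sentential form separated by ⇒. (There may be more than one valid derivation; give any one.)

S ⇒ X X ⇒ X a ⇒ a a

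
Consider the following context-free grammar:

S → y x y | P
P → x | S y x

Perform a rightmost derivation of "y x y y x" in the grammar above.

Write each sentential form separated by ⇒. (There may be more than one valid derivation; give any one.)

S ⇒ P ⇒ S y x ⇒ y x y y x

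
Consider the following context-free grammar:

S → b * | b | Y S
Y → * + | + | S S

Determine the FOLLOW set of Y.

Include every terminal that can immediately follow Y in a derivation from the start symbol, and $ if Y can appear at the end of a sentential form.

We compute FOLLOW(Y) using the standard algorithm.
FOLLOW(S) starts with {$}.
FIRST(S) = {*, +, b}
FIRST(Y) = {*, +, b}
FOLLOW(S) = {$, *, +, b}
FOLLOW(Y) = {*, +, b}
Therefore, FOLLOW(Y) = {*, +, b}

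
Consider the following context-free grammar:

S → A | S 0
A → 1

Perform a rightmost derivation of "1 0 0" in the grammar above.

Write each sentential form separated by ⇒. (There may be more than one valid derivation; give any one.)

S ⇒ S 0 ⇒ S 0 0 ⇒ A 0 0 ⇒ 1 0 0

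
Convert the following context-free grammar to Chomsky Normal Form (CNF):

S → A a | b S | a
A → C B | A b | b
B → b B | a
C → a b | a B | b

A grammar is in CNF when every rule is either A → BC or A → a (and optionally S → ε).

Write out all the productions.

TA → a; TB → b; S → a; A → b; B → a; C → b; S → A TA; S → TB S; A → C B; A → A TB; B → TB B; C → TA TB; C → TA B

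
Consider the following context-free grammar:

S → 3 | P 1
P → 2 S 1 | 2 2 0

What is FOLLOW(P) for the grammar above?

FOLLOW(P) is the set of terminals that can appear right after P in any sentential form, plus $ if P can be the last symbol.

We compute FOLLOW(P) using the standard algorithm.
FOLLOW(S) starts with {$}.
FIRST(P) = {2}
FIRST(S) = {2, 3}
FOLLOW(P) = {1}
FOLLOW(S) = {$, 1}
Therefore, FOLLOW(P) = {1}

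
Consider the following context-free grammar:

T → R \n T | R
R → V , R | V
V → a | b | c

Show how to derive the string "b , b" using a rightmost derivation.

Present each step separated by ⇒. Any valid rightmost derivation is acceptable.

T ⇒ R ⇒ V , R ⇒ V , V ⇒ V , b ⇒ b , b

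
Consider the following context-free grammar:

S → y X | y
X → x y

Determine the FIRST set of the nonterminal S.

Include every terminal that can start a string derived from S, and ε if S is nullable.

We compute FIRST(S) using the standard algorithm.
FIRST(S) = {y}
FIRST(X) = {x}
Therefore, FIRST(S) = {y}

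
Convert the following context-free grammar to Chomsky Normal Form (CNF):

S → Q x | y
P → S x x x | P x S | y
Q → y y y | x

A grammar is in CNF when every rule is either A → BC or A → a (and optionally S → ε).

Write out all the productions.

TX → x; S → y; P → y; TY → y; Q → x; S → Q TX; P → S X0; X0 → TX X1; X1 → TX TX; P → P X2; X2 → TX S; Q → TY X3; X3 → TY TY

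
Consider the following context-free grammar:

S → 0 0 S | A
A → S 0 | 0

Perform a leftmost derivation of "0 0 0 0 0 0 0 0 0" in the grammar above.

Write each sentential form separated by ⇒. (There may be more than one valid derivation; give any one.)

S ⇒ 0 0 S ⇒ 0 0 0 0 S ⇒ 0 0 0 0 0 0 S ⇒ 0 0 0 0 0 0 0 0 S ⇒ 0 0 0 0 0 0 0 0 A ⇒ 0 0 0 0 0 0 0 0 0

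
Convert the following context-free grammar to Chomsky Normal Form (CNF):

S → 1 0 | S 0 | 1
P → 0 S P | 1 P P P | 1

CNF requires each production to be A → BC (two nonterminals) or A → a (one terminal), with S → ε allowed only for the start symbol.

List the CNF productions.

T1 → 1; T0 → 0; S → 1; P → 1; S → T1 T0; S → S T0; P → T0 X0; X0 → S P; P → T1 X1; X1 → P X2; X2 → P P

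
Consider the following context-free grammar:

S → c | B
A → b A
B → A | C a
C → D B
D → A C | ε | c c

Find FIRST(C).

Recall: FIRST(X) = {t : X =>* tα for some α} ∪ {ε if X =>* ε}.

We compute FIRST(C) using the standard algorithm.
FIRST(A) = {b}
FIRST(B) = {b, c}
FIRST(C) = {b, c}
FIRST(D) = {b, c, ε}
FIRST(S) = {b, c}
Therefore, FIRST(C) = {b, c}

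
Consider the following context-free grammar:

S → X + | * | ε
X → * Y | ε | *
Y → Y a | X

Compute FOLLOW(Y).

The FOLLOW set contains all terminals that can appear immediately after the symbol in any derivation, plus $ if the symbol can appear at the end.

We compute FOLLOW(Y) using the standard algorithm.
FOLLOW(S) starts with {$}.
FIRST(S) = {*, +, ε}
FIRST(X) = {*, ε}
FIRST(Y) = {*, a, ε}
FOLLOW(S) = {$}
FOLLOW(X) = {+, a}
FOLLOW(Y) = {+, a}
Therefore, FOLLOW(Y) = {+, a}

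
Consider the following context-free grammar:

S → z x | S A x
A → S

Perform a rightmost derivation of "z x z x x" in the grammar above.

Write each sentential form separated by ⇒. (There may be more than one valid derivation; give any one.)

S ⇒ S A x ⇒ S S x ⇒ S z x x ⇒ z x z x x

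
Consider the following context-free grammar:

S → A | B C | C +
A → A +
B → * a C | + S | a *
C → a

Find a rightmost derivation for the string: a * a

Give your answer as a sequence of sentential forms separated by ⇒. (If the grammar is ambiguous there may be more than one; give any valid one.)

S ⇒ B C ⇒ B a ⇒ a * a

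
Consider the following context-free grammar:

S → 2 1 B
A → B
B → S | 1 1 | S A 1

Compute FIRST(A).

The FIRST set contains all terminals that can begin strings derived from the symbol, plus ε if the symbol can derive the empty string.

We compute FIRST(A) using the standard algorithm.
FIRST(A) = {1, 2}
FIRST(B) = {1, 2}
FIRST(S) = {2}
Therefore, FIRST(A) = {1, 2}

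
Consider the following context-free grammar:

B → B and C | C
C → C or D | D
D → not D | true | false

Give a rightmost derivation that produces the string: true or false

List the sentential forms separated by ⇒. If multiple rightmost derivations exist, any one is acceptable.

B ⇒ C ⇒ C or D ⇒ C or false ⇒ D or false ⇒ true or false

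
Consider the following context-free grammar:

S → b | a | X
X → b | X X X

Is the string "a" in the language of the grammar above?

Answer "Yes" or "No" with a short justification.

Yes - a valid derivation exists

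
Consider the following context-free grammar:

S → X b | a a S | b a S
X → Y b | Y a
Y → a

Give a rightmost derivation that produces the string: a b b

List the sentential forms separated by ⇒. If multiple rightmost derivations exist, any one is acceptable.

S ⇒ X b ⇒ Y b b ⇒ a b b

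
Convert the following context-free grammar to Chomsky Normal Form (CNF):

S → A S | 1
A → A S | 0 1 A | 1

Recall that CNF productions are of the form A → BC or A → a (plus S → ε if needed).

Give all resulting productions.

S → 1; T0 → 0; T1 → 1; A → 1; S → A S; A → A S; A → T0 X0; X0 → T1 A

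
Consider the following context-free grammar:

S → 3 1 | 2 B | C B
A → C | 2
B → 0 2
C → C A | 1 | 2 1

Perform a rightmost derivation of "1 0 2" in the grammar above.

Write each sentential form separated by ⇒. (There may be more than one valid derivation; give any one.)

S ⇒ C B ⇒ C 0 2 ⇒ 1 0 2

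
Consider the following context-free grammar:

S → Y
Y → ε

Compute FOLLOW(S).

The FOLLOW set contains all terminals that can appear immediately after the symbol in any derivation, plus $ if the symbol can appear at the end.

We compute FOLLOW(S) using the standard algorithm.
FOLLOW(S) starts with {$}.
FIRST(S) = {ε}
FIRST(Y) = {ε}
FOLLOW(S) = {$}
FOLLOW(Y) = {$}
Therefore, FOLLOW(S) = {$}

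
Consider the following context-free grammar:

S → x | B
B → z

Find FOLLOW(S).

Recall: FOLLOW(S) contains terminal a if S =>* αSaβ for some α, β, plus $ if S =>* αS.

We compute FOLLOW(S) using the standard algorithm.
FOLLOW(S) starts with {$}.
FIRST(B) = {z}
FIRST(S) = {x, z}
FOLLOW(B) = {$}
FOLLOW(S) = {$}
Therefore, FOLLOW(S) = {$}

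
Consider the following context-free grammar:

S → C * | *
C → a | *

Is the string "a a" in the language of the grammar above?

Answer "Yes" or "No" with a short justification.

No - no valid derivation exists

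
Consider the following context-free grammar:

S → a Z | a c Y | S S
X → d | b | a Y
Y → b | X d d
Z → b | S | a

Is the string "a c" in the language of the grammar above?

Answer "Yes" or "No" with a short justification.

No - no valid derivation exists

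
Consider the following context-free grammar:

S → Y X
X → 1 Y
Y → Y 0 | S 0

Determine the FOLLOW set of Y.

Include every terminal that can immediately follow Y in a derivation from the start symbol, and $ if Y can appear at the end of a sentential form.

We compute FOLLOW(Y) using the standard algorithm.
FOLLOW(S) starts with {$}.
FIRST(S) = {}
FIRST(X) = {1}
FIRST(Y) = {}
FOLLOW(S) = {$, 0}
FOLLOW(X) = {$, 0}
FOLLOW(Y) = {$, 0, 1}
Therefore, FOLLOW(Y) = {$, 0, 1}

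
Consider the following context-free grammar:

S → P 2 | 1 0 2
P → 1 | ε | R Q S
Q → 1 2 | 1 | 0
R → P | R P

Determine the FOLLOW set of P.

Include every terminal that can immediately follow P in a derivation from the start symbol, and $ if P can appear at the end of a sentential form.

We compute FOLLOW(P) using the standard algorithm.
FOLLOW(S) starts with {$}.
FIRST(P) = {0, 1, ε}
FIRST(Q) = {0, 1}
FIRST(R) = {0, 1, ε}
FIRST(S) = {0, 1, 2}
FOLLOW(P) = {0, 1, 2}
FOLLOW(Q) = {0, 1, 2}
FOLLOW(R) = {0, 1}
FOLLOW(S) = {$, 0, 1, 2}
Therefore, FOLLOW(P) = {0, 1, 2}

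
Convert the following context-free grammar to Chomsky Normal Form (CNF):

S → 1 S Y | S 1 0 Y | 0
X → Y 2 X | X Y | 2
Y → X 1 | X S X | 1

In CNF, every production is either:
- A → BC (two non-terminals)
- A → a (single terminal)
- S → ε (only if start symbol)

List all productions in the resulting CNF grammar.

T1 → 1; T0 → 0; S → 0; T2 → 2; X → 2; Y → 1; S → T1 X0; X0 → S Y; S → S X1; X1 → T1 X2; X2 → T0 Y; X → Y X3; X3 → T2 X; X → X Y; Y → X T1; Y → X X4; X4 → S X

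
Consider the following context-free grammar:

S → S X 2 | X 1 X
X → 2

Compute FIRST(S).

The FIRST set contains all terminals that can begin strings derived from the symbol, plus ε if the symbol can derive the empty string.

We compute FIRST(S) using the standard algorithm.
FIRST(S) = {2}
FIRST(X) = {2}
Therefore, FIRST(S) = {2}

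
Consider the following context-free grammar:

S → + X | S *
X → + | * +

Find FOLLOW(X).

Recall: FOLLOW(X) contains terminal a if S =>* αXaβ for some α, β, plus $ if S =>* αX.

We compute FOLLOW(X) using the standard algorithm.
FOLLOW(S) starts with {$}.
FIRST(S) = {+}
FIRST(X) = {*, +}
FOLLOW(S) = {$, *}
FOLLOW(X) = {$, *}
Therefore, FOLLOW(X) = {$, *}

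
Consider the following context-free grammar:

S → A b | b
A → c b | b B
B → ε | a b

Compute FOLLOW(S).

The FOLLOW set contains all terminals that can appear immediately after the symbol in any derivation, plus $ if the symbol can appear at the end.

We compute FOLLOW(S) using the standard algorithm.
FOLLOW(S) starts with {$}.
FIRST(A) = {b, c}
FIRST(B) = {a, ε}
FIRST(S) = {b, c}
FOLLOW(A) = {b}
FOLLOW(B) = {b}
FOLLOW(S) = {$}
Therefore, FOLLOW(S) = {$}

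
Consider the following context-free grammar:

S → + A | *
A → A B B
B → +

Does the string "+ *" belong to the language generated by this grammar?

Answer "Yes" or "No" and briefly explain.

No - no valid derivation exists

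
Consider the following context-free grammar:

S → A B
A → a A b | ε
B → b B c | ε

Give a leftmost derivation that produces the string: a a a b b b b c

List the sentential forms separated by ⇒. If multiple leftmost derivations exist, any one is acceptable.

S ⇒ A B ⇒ a A b B ⇒ a a A b b B ⇒ a a a A b b b B ⇒ a a a b b b B ⇒ a a a b b b b B c ⇒ a a a b b b b c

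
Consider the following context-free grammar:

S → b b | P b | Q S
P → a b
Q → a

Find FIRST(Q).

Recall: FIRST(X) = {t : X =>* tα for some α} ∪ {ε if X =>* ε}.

We compute FIRST(Q) using the standard algorithm.
FIRST(P) = {a}
FIRST(Q) = {a}
FIRST(S) = {a, b}
Therefore, FIRST(Q) = {a}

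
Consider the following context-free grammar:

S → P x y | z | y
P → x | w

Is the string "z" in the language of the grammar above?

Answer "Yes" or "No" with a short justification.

Yes - a valid derivation exists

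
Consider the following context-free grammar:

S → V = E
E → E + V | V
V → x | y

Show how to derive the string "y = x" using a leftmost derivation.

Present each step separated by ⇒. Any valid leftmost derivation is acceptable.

S ⇒ V = E ⇒ y = E ⇒ y = V ⇒ y = x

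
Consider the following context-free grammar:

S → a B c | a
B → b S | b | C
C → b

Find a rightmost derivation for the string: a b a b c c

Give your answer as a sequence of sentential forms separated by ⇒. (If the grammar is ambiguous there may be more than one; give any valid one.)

S ⇒ a B c ⇒ a b S c ⇒ a b a B c c ⇒ a b a b c c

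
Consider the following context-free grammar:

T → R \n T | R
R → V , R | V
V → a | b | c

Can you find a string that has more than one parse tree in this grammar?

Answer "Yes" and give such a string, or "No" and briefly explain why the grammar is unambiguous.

No - the grammar is unambiguous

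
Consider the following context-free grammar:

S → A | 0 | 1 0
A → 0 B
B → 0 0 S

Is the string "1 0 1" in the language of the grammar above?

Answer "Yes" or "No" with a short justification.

No - no valid derivation exists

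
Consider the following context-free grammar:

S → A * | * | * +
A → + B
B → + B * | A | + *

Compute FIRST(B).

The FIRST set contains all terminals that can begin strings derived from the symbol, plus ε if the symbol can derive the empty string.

We compute FIRST(B) using the standard algorithm.
FIRST(A) = {+}
FIRST(B) = {+}
FIRST(S) = {*, +}
Therefore, FIRST(B) = {+}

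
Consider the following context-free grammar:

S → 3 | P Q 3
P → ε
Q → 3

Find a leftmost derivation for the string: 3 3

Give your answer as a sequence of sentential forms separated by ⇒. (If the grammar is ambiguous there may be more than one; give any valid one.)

S ⇒ P Q 3 ⇒ Q 3 ⇒ 3 3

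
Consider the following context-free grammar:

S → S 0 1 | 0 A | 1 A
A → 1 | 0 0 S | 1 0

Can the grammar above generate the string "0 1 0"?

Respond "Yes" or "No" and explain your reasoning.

Yes - a valid derivation exists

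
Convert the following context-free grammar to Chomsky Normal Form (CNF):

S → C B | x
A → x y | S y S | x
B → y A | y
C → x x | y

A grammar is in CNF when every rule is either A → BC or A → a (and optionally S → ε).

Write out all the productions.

S → x; TX → x; TY → y; A → x; B → y; C → y; S → C B; A → TX TY; A → S X0; X0 → TY S; B → TY A; C → TX TX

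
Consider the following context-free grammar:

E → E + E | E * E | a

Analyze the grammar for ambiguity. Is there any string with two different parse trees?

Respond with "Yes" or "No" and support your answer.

Yes - the string 'a * a * a + a + a * a' has two distinct parse trees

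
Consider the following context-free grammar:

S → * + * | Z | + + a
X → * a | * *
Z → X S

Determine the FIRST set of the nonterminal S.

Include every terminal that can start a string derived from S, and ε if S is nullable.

We compute FIRST(S) using the standard algorithm.
FIRST(S) = {*, +}
FIRST(X) = {*}
FIRST(Z) = {*}
Therefore, FIRST(S) = {*, +}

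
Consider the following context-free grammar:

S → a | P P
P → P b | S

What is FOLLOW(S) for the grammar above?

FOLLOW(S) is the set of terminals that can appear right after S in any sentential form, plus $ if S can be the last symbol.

We compute FOLLOW(S) using the standard algorithm.
FOLLOW(S) starts with {$}.
FIRST(P) = {a}
FIRST(S) = {a}
FOLLOW(P) = {$, a, b}
FOLLOW(S) = {$, a, b}
Therefore, FOLLOW(S) = {$, a, b}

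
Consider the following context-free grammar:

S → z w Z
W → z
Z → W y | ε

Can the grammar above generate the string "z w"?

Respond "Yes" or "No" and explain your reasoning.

Yes - a valid derivation exists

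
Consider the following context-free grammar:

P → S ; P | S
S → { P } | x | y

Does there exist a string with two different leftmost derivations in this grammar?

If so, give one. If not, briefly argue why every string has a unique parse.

No - every string in the language has a unique leftmost derivation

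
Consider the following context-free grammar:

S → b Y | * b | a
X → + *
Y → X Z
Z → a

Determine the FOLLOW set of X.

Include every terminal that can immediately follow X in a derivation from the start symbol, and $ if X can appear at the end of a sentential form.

We compute FOLLOW(X) using the standard algorithm.
FOLLOW(S) starts with {$}.
FIRST(S) = {*, a, b}
FIRST(X) = {+}
FIRST(Y) = {+}
FIRST(Z) = {a}
FOLLOW(S) = {$}
FOLLOW(X) = {a}
FOLLOW(Y) = {$}
FOLLOW(Z) = {$}
Therefore, FOLLOW(X) = {a}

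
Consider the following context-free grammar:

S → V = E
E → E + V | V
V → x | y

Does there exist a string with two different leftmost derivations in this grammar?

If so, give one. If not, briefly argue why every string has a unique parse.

No - every string in the language has a unique leftmost derivation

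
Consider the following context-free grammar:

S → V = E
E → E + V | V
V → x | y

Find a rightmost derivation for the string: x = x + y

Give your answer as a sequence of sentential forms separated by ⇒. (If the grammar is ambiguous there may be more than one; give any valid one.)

S ⇒ V = E ⇒ V = E + V ⇒ V = E + y ⇒ V = V + y ⇒ V = x + y ⇒ x = x + y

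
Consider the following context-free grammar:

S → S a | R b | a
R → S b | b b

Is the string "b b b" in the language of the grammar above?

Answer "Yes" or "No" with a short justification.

Yes - a valid derivation exists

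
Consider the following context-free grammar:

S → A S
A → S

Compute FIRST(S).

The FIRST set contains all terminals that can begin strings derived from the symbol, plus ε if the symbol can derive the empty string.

We compute FIRST(S) using the standard algorithm.
FIRST(A) = {}
FIRST(S) = {}
Therefore, FIRST(S) = {}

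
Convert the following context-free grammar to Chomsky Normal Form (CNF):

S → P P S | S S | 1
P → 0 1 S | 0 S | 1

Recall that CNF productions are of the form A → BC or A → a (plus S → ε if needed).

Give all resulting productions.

S → 1; T0 → 0; T1 → 1; P → 1; S → P X0; X0 → P S; S → S S; P → T0 X1; X1 → T1 S; P → T0 S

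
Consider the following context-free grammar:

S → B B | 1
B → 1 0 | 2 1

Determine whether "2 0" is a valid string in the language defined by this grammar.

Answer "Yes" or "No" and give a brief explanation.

No - no valid derivation exists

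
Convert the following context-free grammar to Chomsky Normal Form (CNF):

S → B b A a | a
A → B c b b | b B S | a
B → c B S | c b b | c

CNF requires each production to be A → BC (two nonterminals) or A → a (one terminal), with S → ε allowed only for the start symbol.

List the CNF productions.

TB → b; TA → a; S → a; TC → c; A → a; B → c; S → B X0; X0 → TB X1; X1 → A TA; A → B X2; X2 → TC X3; X3 → TB TB; A → TB X4; X4 → B S; B → TC X5; X5 → B S; B → TC X6; X6 → TB TB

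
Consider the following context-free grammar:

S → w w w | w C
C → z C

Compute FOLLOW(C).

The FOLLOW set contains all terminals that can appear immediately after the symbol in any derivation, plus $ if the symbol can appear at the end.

We compute FOLLOW(C) using the standard algorithm.
FOLLOW(S) starts with {$}.
FIRST(C) = {z}
FIRST(S) = {w}
FOLLOW(C) = {$}
FOLLOW(S) = {$}
Therefore, FOLLOW(C) = {$}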